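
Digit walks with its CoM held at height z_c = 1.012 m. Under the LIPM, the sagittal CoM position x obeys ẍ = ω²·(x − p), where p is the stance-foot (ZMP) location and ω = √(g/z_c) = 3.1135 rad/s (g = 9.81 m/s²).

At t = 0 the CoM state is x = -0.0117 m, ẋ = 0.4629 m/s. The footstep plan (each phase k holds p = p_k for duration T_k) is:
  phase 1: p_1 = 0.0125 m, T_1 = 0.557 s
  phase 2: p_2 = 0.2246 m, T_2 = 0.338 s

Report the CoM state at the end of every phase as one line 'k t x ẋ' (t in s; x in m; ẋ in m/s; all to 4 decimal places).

1 0.5570 0.3498 1.1452
2 0.8950 0.8883 2.3302

phase 1: p=0.0125, T=0.557, ωT=1.734220, cosh=2.920521, sinh=2.743983; start (x,ẋ)=(-0.011700, 0.462900) → end (x,ẋ)=(0.349785, 1.145159)
phase 2: p=0.2246, T=0.338, ωT=1.052363, cosh=1.606762, sinh=1.257650; start (x,ẋ)=(0.349785, 1.145159) → end (x,ẋ)=(0.888313, 2.330186)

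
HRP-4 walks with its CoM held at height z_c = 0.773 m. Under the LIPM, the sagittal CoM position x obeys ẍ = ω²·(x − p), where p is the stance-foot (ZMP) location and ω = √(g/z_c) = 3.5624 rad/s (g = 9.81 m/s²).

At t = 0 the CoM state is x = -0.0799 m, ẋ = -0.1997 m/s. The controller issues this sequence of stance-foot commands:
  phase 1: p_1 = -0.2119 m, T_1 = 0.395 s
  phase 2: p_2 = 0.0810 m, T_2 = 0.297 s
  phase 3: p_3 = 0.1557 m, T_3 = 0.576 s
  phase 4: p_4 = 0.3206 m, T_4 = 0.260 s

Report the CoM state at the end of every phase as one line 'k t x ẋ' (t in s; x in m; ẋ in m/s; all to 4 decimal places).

phase 1: p=-0.2119, T=0.395, ωT=1.407148, cosh=2.164565, sinh=1.919725; start (x,ẋ)=(-0.079900, -0.199700) → end (x,ẋ)=(-0.033793, 0.470462)
phase 2: p=0.0810, T=0.297, ωT=1.058033, cosh=1.613918, sinh=1.266780; start (x,ẋ)=(-0.033793, 0.470462) → end (x,ẋ)=(0.063029, 0.241252)
phase 3: p=0.1557, T=0.576, ωT=2.051942, cosh=3.955745, sinh=3.827260; start (x,ẋ)=(0.063029, 0.241252) → end (x,ẋ)=(0.048306, -0.309168)
phase 4: p=0.3206, T=0.260, ωT=0.926224, cosh=1.460502, sinh=1.064455; start (x,ẋ)=(0.048306, -0.309168) → end (x,ẋ)=(-0.169467, -1.484084)

1 0.3950 -0.0338 0.4705
2 0.6920 0.0630 0.2413
3 1.2680 0.0483 -0.3092
4 1.5280 -0.1695 -1.4841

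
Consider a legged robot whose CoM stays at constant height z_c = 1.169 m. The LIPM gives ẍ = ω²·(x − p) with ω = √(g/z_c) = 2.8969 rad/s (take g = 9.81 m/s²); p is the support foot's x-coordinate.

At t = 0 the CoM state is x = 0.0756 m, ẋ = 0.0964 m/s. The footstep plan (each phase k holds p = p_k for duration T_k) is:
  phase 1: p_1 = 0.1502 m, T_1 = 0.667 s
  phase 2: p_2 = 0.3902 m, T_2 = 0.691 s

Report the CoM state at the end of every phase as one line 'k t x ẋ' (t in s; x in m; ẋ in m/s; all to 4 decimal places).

1 0.6670 -0.0003 -0.3907
2 1.3580 -1.5713 -5.5823

phase 1: p=0.1502, T=0.667, ωT=1.932232, cosh=3.524866, sinh=3.380041; start (x,ẋ)=(0.075600, 0.096400) → end (x,ẋ)=(-0.000278, -0.390659)
phase 2: p=0.3902, T=0.691, ωT=2.001758, cosh=3.768577, sinh=3.633480; start (x,ẋ)=(-0.000278, -0.390659) → end (x,ẋ)=(-1.571335, -5.582329)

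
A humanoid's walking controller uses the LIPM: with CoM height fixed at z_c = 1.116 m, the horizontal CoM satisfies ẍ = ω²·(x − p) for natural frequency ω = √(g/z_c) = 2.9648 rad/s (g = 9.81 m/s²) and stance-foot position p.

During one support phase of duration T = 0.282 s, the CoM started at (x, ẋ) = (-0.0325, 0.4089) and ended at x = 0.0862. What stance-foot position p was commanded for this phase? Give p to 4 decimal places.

p = -0.0041

ωT = 2.9648·0.282 = 0.836074; cosh(ωT) = 1.370349, sinh(ωT) = 0.936940
x(T) = p + (x₀−p)·cosh(ωT) + (ẋ₀/ω)·sinh(ωT) ⇒ p·(1 − cosh) = x(T) − x₀·cosh − (ẋ₀/ω)·sinh
numerator   = 0.0862 − (-0.0325)·1.370349 − (0.4089/2.9648)·0.936940 = 0.001515
denominator = 1 − 1.370349 = -0.370349
p = 0.001515 / -0.370349 = -0.0041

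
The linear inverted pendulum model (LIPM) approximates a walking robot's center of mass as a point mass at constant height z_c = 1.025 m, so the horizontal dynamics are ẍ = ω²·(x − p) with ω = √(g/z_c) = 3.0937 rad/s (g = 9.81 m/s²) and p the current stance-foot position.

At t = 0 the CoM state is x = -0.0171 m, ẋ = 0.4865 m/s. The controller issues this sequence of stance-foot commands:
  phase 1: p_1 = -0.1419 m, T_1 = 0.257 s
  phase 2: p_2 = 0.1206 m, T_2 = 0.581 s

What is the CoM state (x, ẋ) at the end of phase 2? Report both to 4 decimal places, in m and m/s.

phase 1: p=-0.1419, T=0.257, ωT=0.795081, cosh=1.333082, sinh=0.881538; start (x,ẋ)=(-0.017100, 0.486500) → end (x,ẋ)=(0.163095, 0.988901)
phase 2: p=0.1206, T=0.581, ωT=1.797440, cosh=3.099951, sinh=2.934228; start (x,ẋ)=(0.163095, 0.988901) → end (x,ẋ)=(1.190258, 3.451297)

x = 1.1903, ẋ = 3.4513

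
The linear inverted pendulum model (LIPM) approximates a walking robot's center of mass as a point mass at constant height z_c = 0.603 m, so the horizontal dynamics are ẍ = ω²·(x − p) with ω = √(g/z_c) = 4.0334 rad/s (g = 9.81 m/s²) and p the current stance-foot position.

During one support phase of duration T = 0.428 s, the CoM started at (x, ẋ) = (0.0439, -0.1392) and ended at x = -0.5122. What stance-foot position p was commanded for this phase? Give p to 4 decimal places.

p = 0.2873

ωT = 4.0334·0.428 = 1.726295; cosh(ωT) = 2.898869, sinh(ωT) = 2.720926
x(T) = p + (x₀−p)·cosh(ωT) + (ẋ₀/ω)·sinh(ωT) ⇒ p·(1 − cosh) = x(T) − x₀·cosh − (ẋ₀/ω)·sinh
numerator   = -0.5122 − (0.0439)·2.898869 − (-0.1392/4.0334)·2.720926 = -0.545556
denominator = 1 − 2.898869 = -1.898869
p = -0.545556 / -1.898869 = 0.2873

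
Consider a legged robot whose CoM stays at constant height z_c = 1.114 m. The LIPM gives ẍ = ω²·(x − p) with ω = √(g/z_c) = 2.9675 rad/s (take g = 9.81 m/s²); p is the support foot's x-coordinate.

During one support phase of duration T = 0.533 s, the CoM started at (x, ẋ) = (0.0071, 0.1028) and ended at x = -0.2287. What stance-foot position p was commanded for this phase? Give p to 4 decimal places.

ωT = 2.9675·0.533 = 1.581678; cosh(ωT) = 2.534368, sinh(ωT) = 2.328738
x(T) = p + (x₀−p)·cosh(ωT) + (ẋ₀/ω)·sinh(ωT) ⇒ p·(1 − cosh) = x(T) − x₀·cosh − (ẋ₀/ω)·sinh
numerator   = -0.2287 − (0.0071)·2.534368 − (0.1028/2.9675)·2.328738 = -0.327366
denominator = 1 − 2.534368 = -1.534368
p = -0.327366 / -1.534368 = 0.2134

p = 0.2134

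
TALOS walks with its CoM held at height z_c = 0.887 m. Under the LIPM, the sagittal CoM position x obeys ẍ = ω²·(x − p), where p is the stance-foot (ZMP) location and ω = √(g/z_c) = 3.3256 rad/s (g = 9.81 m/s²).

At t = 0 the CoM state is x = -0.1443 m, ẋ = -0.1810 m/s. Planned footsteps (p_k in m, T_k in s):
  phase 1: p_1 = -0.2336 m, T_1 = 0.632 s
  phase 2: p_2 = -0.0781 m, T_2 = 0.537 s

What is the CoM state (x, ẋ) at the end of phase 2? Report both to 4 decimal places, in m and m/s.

x = 0.2974, ẋ = 1.3257

phase 1: p=-0.2336, T=0.632, ωT=2.101779, cosh=4.151475, sinh=4.029237; start (x,ẋ)=(-0.144300, -0.181000) → end (x,ẋ)=(-0.082170, 0.445170)
phase 2: p=-0.0781, T=0.537, ωT=1.785847, cosh=3.066143, sinh=2.898488; start (x,ẋ)=(-0.082170, 0.445170) → end (x,ẋ)=(0.297418, 1.325727)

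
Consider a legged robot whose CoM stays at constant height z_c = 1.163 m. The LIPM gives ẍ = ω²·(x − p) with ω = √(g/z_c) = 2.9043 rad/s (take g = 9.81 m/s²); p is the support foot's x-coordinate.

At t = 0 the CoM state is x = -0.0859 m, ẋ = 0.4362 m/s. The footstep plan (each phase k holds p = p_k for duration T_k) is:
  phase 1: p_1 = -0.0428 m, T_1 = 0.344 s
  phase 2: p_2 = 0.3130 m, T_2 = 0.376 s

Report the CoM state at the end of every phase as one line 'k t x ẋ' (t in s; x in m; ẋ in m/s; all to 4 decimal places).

1 0.3440 0.0670 0.5257
2 0.7200 0.1446 -0.0731

phase 1: p=-0.0428, T=0.344, ωT=0.999079, cosh=1.541999, sinh=1.173781; start (x,ẋ)=(-0.085900, 0.436200) → end (x,ẋ)=(0.067031, 0.525692)
phase 2: p=0.3130, T=0.376, ωT=1.092017, cosh=1.657909, sinh=1.322370; start (x,ẋ)=(0.067031, 0.525692) → end (x,ẋ)=(0.144561, -0.073109)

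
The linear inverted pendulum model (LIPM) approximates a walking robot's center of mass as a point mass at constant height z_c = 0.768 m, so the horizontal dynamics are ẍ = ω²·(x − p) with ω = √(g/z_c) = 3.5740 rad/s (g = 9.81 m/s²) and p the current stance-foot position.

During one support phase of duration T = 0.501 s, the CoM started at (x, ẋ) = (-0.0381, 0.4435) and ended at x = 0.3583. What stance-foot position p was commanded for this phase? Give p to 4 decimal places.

ωT = 3.5740·0.501 = 1.790574; cosh(ωT) = 3.079878, sinh(ωT) = 2.913014
x(T) = p + (x₀−p)·cosh(ωT) + (ẋ₀/ω)·sinh(ωT) ⇒ p·(1 − cosh) = x(T) − x₀·cosh − (ẋ₀/ω)·sinh
numerator   = 0.3583 − (-0.0381)·3.079878 − (0.4435/3.5740)·2.913014 = 0.114166
denominator = 1 − 3.079878 = -2.079878
p = 0.114166 / -2.079878 = -0.0549

p = -0.0549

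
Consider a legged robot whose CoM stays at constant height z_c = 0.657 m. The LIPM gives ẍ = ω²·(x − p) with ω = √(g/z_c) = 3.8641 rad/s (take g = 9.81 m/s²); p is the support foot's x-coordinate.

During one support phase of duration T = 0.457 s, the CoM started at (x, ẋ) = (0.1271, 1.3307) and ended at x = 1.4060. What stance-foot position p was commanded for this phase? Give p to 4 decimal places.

ωT = 3.8641·0.457 = 1.765894; cosh(ωT) = 3.008915, sinh(ωT) = 2.837881
x(T) = p + (x₀−p)·cosh(ωT) + (ẋ₀/ω)·sinh(ωT) ⇒ p·(1 − cosh) = x(T) − x₀·cosh − (ẋ₀/ω)·sinh
numerator   = 1.4060 − (0.1271)·3.008915 − (1.3307/3.8641)·2.837881 = 0.046271
denominator = 1 − 3.008915 = -2.008915
p = 0.046271 / -2.008915 = -0.0230

p = -0.0230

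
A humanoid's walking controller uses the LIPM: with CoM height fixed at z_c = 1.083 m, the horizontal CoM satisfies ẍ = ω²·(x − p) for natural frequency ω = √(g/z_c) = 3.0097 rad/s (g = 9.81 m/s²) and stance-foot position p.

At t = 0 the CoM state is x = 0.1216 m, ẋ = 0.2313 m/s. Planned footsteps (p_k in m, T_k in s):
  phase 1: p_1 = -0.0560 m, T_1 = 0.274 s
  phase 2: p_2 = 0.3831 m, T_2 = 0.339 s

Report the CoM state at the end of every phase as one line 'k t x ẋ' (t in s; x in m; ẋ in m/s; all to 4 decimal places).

1 0.2740 0.2563 0.8070
2 0.6130 0.5079 0.8042

phase 1: p=-0.0560, T=0.274, ωT=0.824658, cosh=1.359743, sinh=0.921358; start (x,ẋ)=(0.121600, 0.231300) → end (x,ẋ)=(0.256298, 0.806995)
phase 2: p=0.3831, T=0.339, ωT=1.020288, cosh=1.567243, sinh=1.206752; start (x,ẋ)=(0.256298, 0.806995) → end (x,ẋ)=(0.507938, 0.804217)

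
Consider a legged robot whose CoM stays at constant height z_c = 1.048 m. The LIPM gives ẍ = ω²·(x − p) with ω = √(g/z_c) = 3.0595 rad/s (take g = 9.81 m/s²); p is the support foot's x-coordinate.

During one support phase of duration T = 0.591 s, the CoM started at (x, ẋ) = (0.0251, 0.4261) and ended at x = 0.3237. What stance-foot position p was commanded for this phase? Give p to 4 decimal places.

p = 0.0789

ωT = 3.0595·0.591 = 1.808164; cosh(ωT) = 3.131598, sinh(ωT) = 2.967644
x(T) = p + (x₀−p)·cosh(ωT) + (ẋ₀/ω)·sinh(ωT) ⇒ p·(1 − cosh) = x(T) − x₀·cosh − (ẋ₀/ω)·sinh
numerator   = 0.3237 − (0.0251)·3.131598 − (0.4261/3.0595)·2.967644 = -0.168210
denominator = 1 − 3.131598 = -2.131598
p = -0.168210 / -2.131598 = 0.0789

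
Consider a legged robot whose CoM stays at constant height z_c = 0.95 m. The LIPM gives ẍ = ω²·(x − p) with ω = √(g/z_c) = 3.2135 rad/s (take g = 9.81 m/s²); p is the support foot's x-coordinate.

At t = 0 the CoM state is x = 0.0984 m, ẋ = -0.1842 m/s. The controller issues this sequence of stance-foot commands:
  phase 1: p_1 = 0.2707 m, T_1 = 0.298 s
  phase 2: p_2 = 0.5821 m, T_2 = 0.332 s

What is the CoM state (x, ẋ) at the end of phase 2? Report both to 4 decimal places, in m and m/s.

x = -0.8010, ẋ = -4.0514

phase 1: p=0.2707, T=0.298, ωT=0.957623, cosh=1.494650, sinh=1.110846; start (x,ẋ)=(0.098400, -0.184200) → end (x,ẋ)=(-0.050503, -0.890374)
phase 2: p=0.5821, T=0.332, ωT=1.066882, cosh=1.625192, sinh=1.281112; start (x,ẋ)=(-0.050503, -0.890374) → end (x,ẋ)=(-0.800962, -4.051361)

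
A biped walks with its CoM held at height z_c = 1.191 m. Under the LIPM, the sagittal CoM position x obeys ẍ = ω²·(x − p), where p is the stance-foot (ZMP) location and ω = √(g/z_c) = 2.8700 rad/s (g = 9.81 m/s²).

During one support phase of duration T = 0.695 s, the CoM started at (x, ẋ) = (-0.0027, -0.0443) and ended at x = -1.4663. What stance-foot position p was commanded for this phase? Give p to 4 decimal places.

p = 0.5106

ωT = 2.8700·0.695 = 1.994650; cosh(ωT) = 3.742846, sinh(ωT) = 3.606784
x(T) = p + (x₀−p)·cosh(ωT) + (ẋ₀/ω)·sinh(ωT) ⇒ p·(1 − cosh) = x(T) − x₀·cosh − (ẋ₀/ω)·sinh
numerator   = -1.4663 − (-0.0027)·3.742846 − (-0.0443/2.8700)·3.606784 = -1.400522
denominator = 1 − 3.742846 = -2.742846
p = -1.400522 / -2.742846 = 0.5106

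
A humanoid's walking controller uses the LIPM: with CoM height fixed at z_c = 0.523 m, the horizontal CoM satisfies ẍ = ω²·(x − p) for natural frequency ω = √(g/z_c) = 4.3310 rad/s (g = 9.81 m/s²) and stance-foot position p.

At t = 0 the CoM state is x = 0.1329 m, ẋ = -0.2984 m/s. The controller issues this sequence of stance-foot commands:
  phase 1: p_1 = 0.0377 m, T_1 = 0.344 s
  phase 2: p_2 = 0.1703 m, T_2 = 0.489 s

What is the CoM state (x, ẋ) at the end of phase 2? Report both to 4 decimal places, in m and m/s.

phase 1: p=0.0377, T=0.344, ωT=1.489864, cosh=2.330948, sinh=2.105544; start (x,ẋ)=(0.132900, -0.298400) → end (x,ẋ)=(0.114537, 0.172585)
phase 2: p=0.1703, T=0.489, ωT=2.117859, cosh=4.216804, sinh=4.096515; start (x,ẋ)=(0.114537, 0.172585) → end (x,ẋ)=(0.098400, -0.261590)

x = 0.0984, ẋ = -0.2616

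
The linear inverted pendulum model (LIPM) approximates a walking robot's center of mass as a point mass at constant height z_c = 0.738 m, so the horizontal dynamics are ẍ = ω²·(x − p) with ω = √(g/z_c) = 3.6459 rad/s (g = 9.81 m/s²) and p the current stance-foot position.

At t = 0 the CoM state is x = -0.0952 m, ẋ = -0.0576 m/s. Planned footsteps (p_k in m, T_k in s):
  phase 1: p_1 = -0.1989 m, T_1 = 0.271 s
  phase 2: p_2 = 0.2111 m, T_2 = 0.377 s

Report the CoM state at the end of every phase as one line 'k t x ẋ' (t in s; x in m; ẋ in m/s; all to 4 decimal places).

phase 1: p=-0.1989, T=0.271, ωT=0.988039, cosh=1.529134, sinh=1.156828; start (x,ẋ)=(-0.095200, -0.057600) → end (x,ẋ)=(-0.058605, 0.349295)
phase 2: p=0.2111, T=0.377, ωT=1.374504, cosh=2.103041, sinh=1.850076; start (x,ẋ)=(-0.058605, 0.349295) → end (x,ẋ)=(-0.178854, -1.084630)

1 0.2710 -0.0586 0.3493
2 0.6480 -0.1789 -1.0846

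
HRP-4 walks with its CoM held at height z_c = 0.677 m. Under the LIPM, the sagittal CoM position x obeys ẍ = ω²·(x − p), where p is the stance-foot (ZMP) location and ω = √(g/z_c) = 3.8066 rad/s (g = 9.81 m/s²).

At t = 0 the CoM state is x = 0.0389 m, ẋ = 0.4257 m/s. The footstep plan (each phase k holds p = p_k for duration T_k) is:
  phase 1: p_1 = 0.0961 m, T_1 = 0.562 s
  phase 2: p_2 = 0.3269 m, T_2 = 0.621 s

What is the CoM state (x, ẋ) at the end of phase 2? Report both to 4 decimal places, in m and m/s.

phase 1: p=0.0961, T=0.562, ωT=2.139309, cosh=4.305652, sinh=4.187916; start (x,ẋ)=(0.038900, 0.425700) → end (x,ẋ)=(0.318160, 0.921050)
phase 2: p=0.3269, T=0.621, ωT=2.363899, cosh=5.363187, sinh=5.269135; start (x,ẋ)=(0.318160, 0.921050) → end (x,ẋ)=(1.554952, 4.764461)

x = 1.5550, ẋ = 4.7645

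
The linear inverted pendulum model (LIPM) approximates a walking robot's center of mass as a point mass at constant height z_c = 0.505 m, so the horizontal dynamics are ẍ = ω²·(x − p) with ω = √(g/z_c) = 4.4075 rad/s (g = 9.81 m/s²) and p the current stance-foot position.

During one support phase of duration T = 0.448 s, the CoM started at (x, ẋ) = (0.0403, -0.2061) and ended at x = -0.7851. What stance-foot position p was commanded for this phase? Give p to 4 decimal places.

ωT = 4.4075·0.448 = 1.974560; cosh(ωT) = 3.671136, sinh(ωT) = 3.532314
x(T) = p + (x₀−p)·cosh(ωT) + (ẋ₀/ω)·sinh(ωT) ⇒ p·(1 − cosh) = x(T) − x₀·cosh − (ẋ₀/ω)·sinh
numerator   = -0.7851 − (0.0403)·3.671136 − (-0.2061/4.4075)·3.532314 = -0.767872
denominator = 1 − 3.671136 = -2.671136
p = -0.767872 / -2.671136 = 0.2875

p = 0.2875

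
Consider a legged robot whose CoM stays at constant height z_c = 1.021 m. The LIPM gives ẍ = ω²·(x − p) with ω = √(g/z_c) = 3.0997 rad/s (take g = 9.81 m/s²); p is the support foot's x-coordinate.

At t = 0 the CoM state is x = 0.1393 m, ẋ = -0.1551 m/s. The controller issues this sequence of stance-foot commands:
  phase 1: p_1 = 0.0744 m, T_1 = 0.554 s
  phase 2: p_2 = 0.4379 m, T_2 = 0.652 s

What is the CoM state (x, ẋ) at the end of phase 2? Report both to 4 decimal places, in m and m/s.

phase 1: p=0.0744, T=0.554, ωT=1.717234, cosh=2.874332, sinh=2.694770; start (x,ẋ)=(0.139300, -0.155100) → end (x,ẋ)=(0.126106, 0.096299)
phase 2: p=0.4379, T=0.652, ωT=2.021004, cosh=3.839211, sinh=3.706689; start (x,ẋ)=(0.126106, 0.096299) → end (x,ẋ)=(-0.643987, -3.212686)

x = -0.6440, ẋ = -3.2127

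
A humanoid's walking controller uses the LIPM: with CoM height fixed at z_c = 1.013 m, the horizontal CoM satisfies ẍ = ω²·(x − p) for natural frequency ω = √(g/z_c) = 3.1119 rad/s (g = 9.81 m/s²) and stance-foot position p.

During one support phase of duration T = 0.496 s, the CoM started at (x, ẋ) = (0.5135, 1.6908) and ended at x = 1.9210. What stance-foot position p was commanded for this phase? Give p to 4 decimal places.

p = 0.3795

ωT = 3.1119·0.496 = 1.543502; cosh(ωT) = 2.447294, sinh(ωT) = 2.233662
x(T) = p + (x₀−p)·cosh(ωT) + (ẋ₀/ω)·sinh(ωT) ⇒ p·(1 − cosh) = x(T) − x₀·cosh − (ẋ₀/ω)·sinh
numerator   = 1.9210 − (0.5135)·2.447294 − (1.6908/3.1119)·2.233662 = -0.549309
denominator = 1 − 2.447294 = -1.447294
p = -0.549309 / -1.447294 = 0.3795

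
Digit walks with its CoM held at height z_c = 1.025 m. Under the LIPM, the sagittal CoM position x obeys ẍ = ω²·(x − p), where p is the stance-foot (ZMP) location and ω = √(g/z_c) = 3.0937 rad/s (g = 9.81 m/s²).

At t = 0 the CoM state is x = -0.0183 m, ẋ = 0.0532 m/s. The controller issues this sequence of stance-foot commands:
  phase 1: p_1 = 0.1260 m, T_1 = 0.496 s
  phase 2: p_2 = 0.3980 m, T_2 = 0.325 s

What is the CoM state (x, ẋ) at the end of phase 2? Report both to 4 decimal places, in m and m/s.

phase 1: p=0.1260, T=0.496, ωT=1.534475, cosh=2.427230, sinh=2.211661; start (x,ẋ)=(-0.018300, 0.053200) → end (x,ẋ)=(-0.186217, -0.858203)
phase 2: p=0.3980, T=0.325, ωT=1.005453, cosh=1.549511, sinh=1.183632; start (x,ẋ)=(-0.186217, -0.858203) → end (x,ẋ)=(-0.835595, -3.469083)

x = -0.8356, ẋ = -3.4691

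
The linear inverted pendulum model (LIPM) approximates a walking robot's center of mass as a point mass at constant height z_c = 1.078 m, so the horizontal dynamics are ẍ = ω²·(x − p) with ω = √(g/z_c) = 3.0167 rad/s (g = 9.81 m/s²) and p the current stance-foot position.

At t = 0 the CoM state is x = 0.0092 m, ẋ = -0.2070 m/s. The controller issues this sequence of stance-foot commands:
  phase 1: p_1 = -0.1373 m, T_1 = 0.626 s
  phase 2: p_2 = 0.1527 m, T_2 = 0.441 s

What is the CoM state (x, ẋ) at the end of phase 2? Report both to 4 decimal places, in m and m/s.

x = 0.5437, ẋ = 1.3848

phase 1: p=-0.1373, T=0.626, ωT=1.888454, cosh=3.380225, sinh=3.228919; start (x,ẋ)=(0.009200, -0.207000) → end (x,ẋ)=(0.136341, 0.727303)
phase 2: p=0.1527, T=0.441, ωT=1.330365, cosh=2.023402, sinh=1.759021; start (x,ẋ)=(0.136341, 0.727303) → end (x,ẋ)=(0.543685, 1.384818)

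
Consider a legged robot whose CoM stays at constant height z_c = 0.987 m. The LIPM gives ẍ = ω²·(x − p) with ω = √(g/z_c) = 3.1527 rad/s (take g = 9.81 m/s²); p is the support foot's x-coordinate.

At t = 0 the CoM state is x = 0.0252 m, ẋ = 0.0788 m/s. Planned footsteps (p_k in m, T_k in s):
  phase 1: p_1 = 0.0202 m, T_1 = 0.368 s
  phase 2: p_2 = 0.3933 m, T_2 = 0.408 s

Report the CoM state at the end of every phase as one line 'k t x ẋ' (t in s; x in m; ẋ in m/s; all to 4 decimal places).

1 0.3680 0.0649 0.1607
2 0.7760 -0.1611 -1.4175

phase 1: p=0.0202, T=0.368, ωT=1.160194, cosh=1.751988, sinh=1.438563; start (x,ẋ)=(0.025200, 0.078800) → end (x,ẋ)=(0.064916, 0.160733)
phase 2: p=0.3933, T=0.408, ωT=1.286302, cosh=1.947833, sinh=1.671543; start (x,ẋ)=(0.064916, 0.160733) → end (x,ẋ)=(-0.161117, -1.417460)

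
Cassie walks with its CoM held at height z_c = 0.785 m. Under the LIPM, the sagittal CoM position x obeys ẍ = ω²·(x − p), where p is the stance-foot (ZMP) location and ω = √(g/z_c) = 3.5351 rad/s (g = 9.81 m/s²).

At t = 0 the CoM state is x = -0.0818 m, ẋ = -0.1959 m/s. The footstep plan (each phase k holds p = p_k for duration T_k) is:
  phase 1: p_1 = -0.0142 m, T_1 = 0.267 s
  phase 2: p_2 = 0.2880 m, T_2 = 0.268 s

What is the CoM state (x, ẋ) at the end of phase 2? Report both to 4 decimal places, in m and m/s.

x = -0.5689, ẋ = -2.6084

phase 1: p=-0.0142, T=0.267, ωT=0.943872, cosh=1.479515, sinh=1.090397; start (x,ẋ)=(-0.081800, -0.195900) → end (x,ẋ)=(-0.174640, -0.550412)
phase 2: p=0.2880, T=0.268, ωT=0.947407, cosh=1.483379, sinh=1.095634; start (x,ẋ)=(-0.174640, -0.550412) → end (x,ẋ)=(-0.568860, -2.608357)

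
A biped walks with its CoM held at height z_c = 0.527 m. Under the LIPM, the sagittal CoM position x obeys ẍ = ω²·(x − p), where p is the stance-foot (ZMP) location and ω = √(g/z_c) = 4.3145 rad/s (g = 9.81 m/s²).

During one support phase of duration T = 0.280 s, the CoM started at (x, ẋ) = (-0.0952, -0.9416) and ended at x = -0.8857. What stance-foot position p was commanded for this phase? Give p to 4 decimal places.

ωT = 4.3145·0.280 = 1.208060; cosh(ωT) = 1.822881, sinh(ωT) = 1.524104
x(T) = p + (x₀−p)·cosh(ωT) + (ẋ₀/ω)·sinh(ωT) ⇒ p·(1 − cosh) = x(T) − x₀·cosh − (ẋ₀/ω)·sinh
numerator   = -0.8857 − (-0.0952)·1.822881 − (-0.9416/4.3145)·1.524104 = -0.379540
denominator = 1 − 1.822881 = -0.822881
p = -0.379540 / -0.822881 = 0.4612

p = 0.4612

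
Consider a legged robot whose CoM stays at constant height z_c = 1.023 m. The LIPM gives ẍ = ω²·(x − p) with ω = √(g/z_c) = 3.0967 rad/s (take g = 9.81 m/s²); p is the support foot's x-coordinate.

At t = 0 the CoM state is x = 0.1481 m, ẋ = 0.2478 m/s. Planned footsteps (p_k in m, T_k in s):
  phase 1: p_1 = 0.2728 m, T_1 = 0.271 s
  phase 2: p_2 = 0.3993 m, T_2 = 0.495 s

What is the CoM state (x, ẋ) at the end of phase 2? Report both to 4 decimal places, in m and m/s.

x = -0.1563, ẋ = -1.5769

phase 1: p=0.2728, T=0.271, ωT=0.839206, cosh=1.373291, sinh=0.941237; start (x,ẋ)=(0.148100, 0.247800) → end (x,ẋ)=(0.176869, -0.023165)
phase 2: p=0.3993, T=0.495, ωT=1.532866, cosh=2.423675, sinh=2.207759; start (x,ẋ)=(0.176869, -0.023165) → end (x,ẋ)=(-0.156316, -1.576854)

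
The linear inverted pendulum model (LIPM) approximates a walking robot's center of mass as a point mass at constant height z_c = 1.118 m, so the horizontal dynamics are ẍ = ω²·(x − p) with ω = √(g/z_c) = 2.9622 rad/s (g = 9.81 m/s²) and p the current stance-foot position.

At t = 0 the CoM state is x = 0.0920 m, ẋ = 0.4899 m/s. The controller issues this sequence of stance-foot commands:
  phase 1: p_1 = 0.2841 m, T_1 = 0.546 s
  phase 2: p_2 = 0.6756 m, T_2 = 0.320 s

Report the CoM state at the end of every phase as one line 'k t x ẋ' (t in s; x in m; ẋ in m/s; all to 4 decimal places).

phase 1: p=0.2841, T=0.546, ωT=1.617361, cosh=2.619098, sinh=2.420676; start (x,ẋ)=(0.092000, 0.489900) → end (x,ẋ)=(0.181312, -0.094362)
phase 2: p=0.6756, T=0.320, ωT=0.947904, cosh=1.483924, sinh=1.096372; start (x,ẋ)=(0.181312, -0.094362) → end (x,ẋ)=(-0.092811, -1.745312)

1 0.5460 0.1813 -0.0944
2 0.8660 -0.0928 -1.7453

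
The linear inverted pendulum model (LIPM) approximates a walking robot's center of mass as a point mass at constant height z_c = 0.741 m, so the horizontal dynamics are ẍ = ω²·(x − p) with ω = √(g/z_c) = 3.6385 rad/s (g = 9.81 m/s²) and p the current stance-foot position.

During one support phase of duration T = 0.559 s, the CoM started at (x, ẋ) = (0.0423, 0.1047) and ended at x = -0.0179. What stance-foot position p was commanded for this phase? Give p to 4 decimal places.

p = 0.1006

ωT = 3.6385·0.559 = 2.033922; cosh(ωT) = 3.887413, sinh(ωT) = 3.756591
x(T) = p + (x₀−p)·cosh(ωT) + (ẋ₀/ω)·sinh(ωT) ⇒ p·(1 − cosh) = x(T) − x₀·cosh − (ẋ₀/ω)·sinh
numerator   = -0.0179 − (0.0423)·3.887413 − (0.1047/3.6385)·3.756591 = -0.290436
denominator = 1 − 3.887413 = -2.887413
p = -0.290436 / -2.887413 = 0.1006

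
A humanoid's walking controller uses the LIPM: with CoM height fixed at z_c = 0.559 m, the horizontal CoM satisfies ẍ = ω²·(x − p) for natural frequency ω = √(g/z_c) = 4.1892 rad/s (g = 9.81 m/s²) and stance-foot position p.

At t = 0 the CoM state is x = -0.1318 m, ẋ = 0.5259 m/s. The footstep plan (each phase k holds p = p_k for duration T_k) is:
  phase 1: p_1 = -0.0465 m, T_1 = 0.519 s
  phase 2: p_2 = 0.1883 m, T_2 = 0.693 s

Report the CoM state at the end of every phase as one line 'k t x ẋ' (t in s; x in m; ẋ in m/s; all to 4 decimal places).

1 0.5190 0.1185 0.7915
2 1.2120 1.2668 4.5773

phase 1: p=-0.0465, T=0.519, ωT=2.174195, cosh=4.454400, sinh=4.340700; start (x,ẋ)=(-0.131800, 0.525900) → end (x,ẋ)=(0.118459, 0.791468)
phase 2: p=0.1883, T=0.693, ωT=2.903116, cosh=9.142855, sinh=9.088002; start (x,ẋ)=(0.118459, 0.791468) → end (x,ẋ)=(1.266753, 4.577317)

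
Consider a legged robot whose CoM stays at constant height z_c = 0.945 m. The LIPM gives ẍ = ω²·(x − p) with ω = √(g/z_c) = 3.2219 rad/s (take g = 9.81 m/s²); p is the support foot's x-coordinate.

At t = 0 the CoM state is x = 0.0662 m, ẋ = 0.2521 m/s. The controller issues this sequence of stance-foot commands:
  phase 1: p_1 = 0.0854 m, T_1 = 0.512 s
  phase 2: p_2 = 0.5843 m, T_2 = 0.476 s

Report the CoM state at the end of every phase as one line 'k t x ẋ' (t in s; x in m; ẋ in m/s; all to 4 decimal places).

1 0.5120 0.2297 0.5253
2 0.9880 0.0845 -1.2505

phase 1: p=0.0854, T=0.512, ωT=1.649613, cosh=2.698544, sinh=2.506420; start (x,ẋ)=(0.066200, 0.252100) → end (x,ẋ)=(0.229705, 0.525255)
phase 2: p=0.5843, T=0.476, ωT=1.533624, cosh=2.425349, sinh=2.209597; start (x,ẋ)=(0.229705, 0.525255) → end (x,ẋ)=(0.084505, -1.250474)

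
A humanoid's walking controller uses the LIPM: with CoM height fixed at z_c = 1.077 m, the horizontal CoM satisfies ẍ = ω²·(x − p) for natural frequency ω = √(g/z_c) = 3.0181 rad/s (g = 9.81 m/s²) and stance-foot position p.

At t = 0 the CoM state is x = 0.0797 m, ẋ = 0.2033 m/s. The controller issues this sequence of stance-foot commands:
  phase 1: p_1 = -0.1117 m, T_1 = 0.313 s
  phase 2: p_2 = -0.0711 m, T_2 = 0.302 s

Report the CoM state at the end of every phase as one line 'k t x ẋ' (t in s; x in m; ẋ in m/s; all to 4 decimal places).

phase 1: p=-0.1117, T=0.313, ωT=0.944665, cosh=1.480381, sinh=1.091571; start (x,ẋ)=(0.079700, 0.203300) → end (x,ẋ)=(0.245173, 0.931523)
phase 2: p=-0.0711, T=0.302, ωT=0.911466, cosh=1.444951, sinh=1.043017; start (x,ẋ)=(0.245173, 0.931523) → end (x,ẋ)=(0.707822, 2.341612)

1 0.3130 0.2452 0.9315
2 0.6150 0.7078 2.3416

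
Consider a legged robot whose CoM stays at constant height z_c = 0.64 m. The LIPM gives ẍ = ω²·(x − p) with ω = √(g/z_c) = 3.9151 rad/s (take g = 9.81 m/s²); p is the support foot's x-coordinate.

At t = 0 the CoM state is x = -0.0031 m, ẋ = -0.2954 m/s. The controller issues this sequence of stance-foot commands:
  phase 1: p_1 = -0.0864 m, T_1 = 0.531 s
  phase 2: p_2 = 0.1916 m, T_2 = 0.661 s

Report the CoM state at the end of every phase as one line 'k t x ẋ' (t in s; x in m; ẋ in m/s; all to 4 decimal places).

phase 1: p=-0.0864, T=0.531, ωT=2.078918, cosh=4.060440, sinh=3.935374; start (x,ẋ)=(-0.003100, -0.295400) → end (x,ẋ)=(-0.045095, 0.083981)
phase 2: p=0.1916, T=0.661, ωT=2.587881, cosh=6.688368, sinh=6.613189; start (x,ẋ)=(-0.045095, 0.083981) → end (x,ẋ)=(-1.249647, -5.566646)

1 0.5310 -0.0451 0.0840
2 1.1920 -1.2496 -5.5666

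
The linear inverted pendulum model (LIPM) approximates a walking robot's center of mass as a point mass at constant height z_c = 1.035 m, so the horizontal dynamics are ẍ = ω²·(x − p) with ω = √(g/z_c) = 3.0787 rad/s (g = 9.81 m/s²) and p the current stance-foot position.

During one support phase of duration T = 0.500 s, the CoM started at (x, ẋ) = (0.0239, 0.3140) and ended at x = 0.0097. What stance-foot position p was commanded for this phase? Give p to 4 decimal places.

p = 0.1915

ωT = 3.0787·0.500 = 1.539350; cosh(ωT) = 2.438040, sinh(ωT) = 2.223519
x(T) = p + (x₀−p)·cosh(ωT) + (ẋ₀/ω)·sinh(ωT) ⇒ p·(1 − cosh) = x(T) − x₀·cosh − (ẋ₀/ω)·sinh
numerator   = 0.0097 − (0.0239)·2.438040 − (0.3140/3.0787)·2.223519 = -0.275348
denominator = 1 − 2.438040 = -1.438040
p = -0.275348 / -1.438040 = 0.1915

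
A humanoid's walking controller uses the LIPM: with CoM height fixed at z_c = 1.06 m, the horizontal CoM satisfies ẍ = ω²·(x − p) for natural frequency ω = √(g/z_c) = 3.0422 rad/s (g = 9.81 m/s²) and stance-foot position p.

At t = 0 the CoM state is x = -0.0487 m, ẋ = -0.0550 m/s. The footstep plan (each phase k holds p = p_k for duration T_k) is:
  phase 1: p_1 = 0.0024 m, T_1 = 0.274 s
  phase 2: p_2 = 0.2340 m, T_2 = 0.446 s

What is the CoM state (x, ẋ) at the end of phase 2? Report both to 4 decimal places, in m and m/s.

phase 1: p=0.0024, T=0.274, ωT=0.833563, cosh=1.368001, sinh=0.933503; start (x,ẋ)=(-0.048700, -0.055000) → end (x,ẋ)=(-0.084382, -0.220359)
phase 2: p=0.2340, T=0.446, ωT=1.356821, cosh=2.070653, sinh=1.813175; start (x,ẋ)=(-0.084382, -0.220359) → end (x,ẋ)=(-0.556594, -2.212493)

x = -0.5566, ẋ = -2.2125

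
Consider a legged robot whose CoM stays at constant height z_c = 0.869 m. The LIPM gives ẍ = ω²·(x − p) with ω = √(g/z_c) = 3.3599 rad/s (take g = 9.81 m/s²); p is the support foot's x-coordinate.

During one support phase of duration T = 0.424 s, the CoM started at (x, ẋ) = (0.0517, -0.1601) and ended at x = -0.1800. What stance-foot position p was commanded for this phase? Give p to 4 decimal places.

ωT = 3.3599·0.424 = 1.424598; cosh(ωT) = 2.198395, sinh(ωT) = 1.957790
x(T) = p + (x₀−p)·cosh(ωT) + (ẋ₀/ω)·sinh(ωT) ⇒ p·(1 − cosh) = x(T) − x₀·cosh − (ẋ₀/ω)·sinh
numerator   = -0.1800 − (0.0517)·2.198395 − (-0.1601/3.3599)·1.957790 = -0.200368
denominator = 1 − 2.198395 = -1.198395
p = -0.200368 / -1.198395 = 0.1672

p = 0.1672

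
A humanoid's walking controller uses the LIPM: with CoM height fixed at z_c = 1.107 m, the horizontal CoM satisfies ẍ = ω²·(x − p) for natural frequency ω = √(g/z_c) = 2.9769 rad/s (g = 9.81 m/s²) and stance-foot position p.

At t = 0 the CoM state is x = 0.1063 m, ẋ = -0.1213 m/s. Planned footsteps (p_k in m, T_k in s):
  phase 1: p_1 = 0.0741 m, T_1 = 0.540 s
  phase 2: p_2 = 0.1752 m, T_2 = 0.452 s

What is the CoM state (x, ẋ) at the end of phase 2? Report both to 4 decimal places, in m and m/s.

phase 1: p=0.0741, T=0.540, ωT=1.607526, cosh=2.595416, sinh=2.395033; start (x,ẋ)=(0.106300, -0.121300) → end (x,ẋ)=(0.060082, -0.085245)
phase 2: p=0.1752, T=0.452, ωT=1.345559, cosh=2.050363, sinh=1.789969; start (x,ẋ)=(0.060082, -0.085245) → end (x,ẋ)=(-0.112091, -0.788198)

x = -0.1121, ẋ = -0.7882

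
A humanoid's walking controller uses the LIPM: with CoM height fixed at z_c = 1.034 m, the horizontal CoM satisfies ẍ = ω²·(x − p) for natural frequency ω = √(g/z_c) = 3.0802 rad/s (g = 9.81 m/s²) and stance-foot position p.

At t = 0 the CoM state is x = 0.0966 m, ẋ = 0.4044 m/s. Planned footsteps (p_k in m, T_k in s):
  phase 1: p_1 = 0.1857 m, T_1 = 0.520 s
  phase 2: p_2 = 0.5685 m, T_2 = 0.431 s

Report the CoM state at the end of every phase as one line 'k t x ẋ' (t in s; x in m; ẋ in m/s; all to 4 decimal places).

phase 1: p=0.1857, T=0.520, ωT=1.601704, cosh=2.581516, sinh=2.379963; start (x,ẋ)=(0.096600, 0.404400) → end (x,ẋ)=(0.268153, 0.390794)
phase 2: p=0.5685, T=0.431, ωT=1.327566, cosh=2.018487, sinh=1.753365; start (x,ẋ)=(0.268153, 0.390794) → end (x,ẋ)=(0.184708, -0.833277)

1 0.5200 0.2682 0.3908
2 0.9510 0.1847 -0.8333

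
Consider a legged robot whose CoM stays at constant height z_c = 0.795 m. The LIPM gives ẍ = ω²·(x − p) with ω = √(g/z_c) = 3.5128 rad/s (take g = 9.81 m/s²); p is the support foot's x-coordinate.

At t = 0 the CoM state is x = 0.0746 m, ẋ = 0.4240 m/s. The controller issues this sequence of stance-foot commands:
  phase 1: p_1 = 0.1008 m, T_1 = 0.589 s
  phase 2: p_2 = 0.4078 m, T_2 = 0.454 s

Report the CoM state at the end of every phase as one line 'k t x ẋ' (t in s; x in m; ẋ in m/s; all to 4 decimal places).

1 0.5890 0.4656 1.3467
2 1.0430 1.4617 3.9343

phase 1: p=0.1008, T=0.589, ωT=2.069039, cosh=4.021760, sinh=3.895453; start (x,ẋ)=(0.074600, 0.424000) → end (x,ẋ)=(0.465617, 1.346707)
phase 2: p=0.4078, T=0.454, ωT=1.594811, cosh=2.565173, sinh=2.362226; start (x,ẋ)=(0.465617, 1.346707) → end (x,ẋ)=(1.461719, 3.934300)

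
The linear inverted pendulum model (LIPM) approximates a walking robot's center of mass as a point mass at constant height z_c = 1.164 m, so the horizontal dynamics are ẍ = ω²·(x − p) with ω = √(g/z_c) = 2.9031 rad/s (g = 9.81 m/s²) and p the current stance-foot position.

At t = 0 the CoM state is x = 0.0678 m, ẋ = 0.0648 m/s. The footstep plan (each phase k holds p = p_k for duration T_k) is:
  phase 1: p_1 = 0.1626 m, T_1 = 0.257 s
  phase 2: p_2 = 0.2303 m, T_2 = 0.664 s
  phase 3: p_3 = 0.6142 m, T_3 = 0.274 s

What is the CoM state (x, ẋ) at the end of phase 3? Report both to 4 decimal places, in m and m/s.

x = -1.5809, ẋ = -5.8460

phase 1: p=0.1626, T=0.257, ωT=0.746097, cosh=1.291483, sinh=0.817269; start (x,ẋ)=(0.067800, 0.064800) → end (x,ẋ)=(0.058410, -0.141236)
phase 2: p=0.2303, T=0.664, ωT=1.927658, cosh=3.509443, sinh=3.363954; start (x,ẋ)=(0.058410, -0.141236) → end (x,ẋ)=(-0.536596, -2.174322)
phase 3: p=0.6142, T=0.274, ωT=0.795449, cosh=1.333407, sinh=0.882029; start (x,ẋ)=(-0.536596, -2.174322) → end (x,ẋ)=(-1.580889, -5.846006)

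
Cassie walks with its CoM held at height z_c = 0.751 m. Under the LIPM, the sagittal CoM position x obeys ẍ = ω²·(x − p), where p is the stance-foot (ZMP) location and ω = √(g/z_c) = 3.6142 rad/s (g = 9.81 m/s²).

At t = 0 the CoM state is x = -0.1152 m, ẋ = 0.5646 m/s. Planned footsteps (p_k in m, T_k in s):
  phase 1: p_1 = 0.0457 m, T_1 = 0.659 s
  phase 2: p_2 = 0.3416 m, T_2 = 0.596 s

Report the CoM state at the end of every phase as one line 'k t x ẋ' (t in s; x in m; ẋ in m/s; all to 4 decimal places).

phase 1: p=0.0457, T=0.659, ωT=2.381758, cosh=5.458150, sinh=5.365762; start (x,ẋ)=(-0.115200, 0.564600) → end (x,ẋ)=(0.005708, -0.038652)
phase 2: p=0.3416, T=0.596, ωT=2.154063, cosh=4.367912, sinh=4.251900; start (x,ẋ)=(0.005708, -0.038652) → end (x,ẋ)=(-1.171020, -5.330559)

1 0.6590 0.0057 -0.0387
2 1.2550 -1.1710 -5.3306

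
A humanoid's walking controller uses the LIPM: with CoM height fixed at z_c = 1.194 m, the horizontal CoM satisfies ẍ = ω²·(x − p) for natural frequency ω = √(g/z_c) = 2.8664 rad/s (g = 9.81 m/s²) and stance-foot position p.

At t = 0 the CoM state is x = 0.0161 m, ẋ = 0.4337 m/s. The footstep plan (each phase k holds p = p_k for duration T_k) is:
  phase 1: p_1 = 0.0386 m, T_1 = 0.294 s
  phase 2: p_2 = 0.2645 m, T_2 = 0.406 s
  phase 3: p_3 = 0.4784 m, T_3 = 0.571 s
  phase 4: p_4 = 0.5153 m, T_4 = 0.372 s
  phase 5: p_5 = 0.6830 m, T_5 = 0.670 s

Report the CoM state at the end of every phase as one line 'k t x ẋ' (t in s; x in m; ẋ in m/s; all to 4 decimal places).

1 0.2940 0.1508 0.5360
2 0.7000 0.3348 0.4709
3 1.2710 0.5017 0.2384
4 1.6430 0.5996 0.3372
5 2.3130 0.7852 0.3773

phase 1: p=0.0386, T=0.294, ωT=0.842722, cosh=1.376608, sinh=0.946071; start (x,ẋ)=(0.016100, 0.433700) → end (x,ẋ)=(0.150771, 0.536019)
phase 2: p=0.2645, T=0.406, ωT=1.163758, cosh=1.757128, sinh=1.444817; start (x,ẋ)=(0.150771, 0.536019) → end (x,ẋ)=(0.334846, 0.470856)
phase 3: p=0.4784, T=0.571, ωT=1.636714, cosh=2.666439, sinh=2.471821; start (x,ẋ)=(0.334846, 0.470856) → end (x,ẋ)=(0.501662, 0.238398)
phase 4: p=0.5153, T=0.372, ωT=1.066301, cosh=1.624447, sinh=1.280168; start (x,ẋ)=(0.501662, 0.238398) → end (x,ẋ)=(0.599618, 0.337222)
phase 5: p=0.6830, T=0.670, ωT=1.920488, cosh=3.485412, sinh=3.338876; start (x,ẋ)=(0.599618, 0.337222) → end (x,ẋ)=(0.785186, 0.377345)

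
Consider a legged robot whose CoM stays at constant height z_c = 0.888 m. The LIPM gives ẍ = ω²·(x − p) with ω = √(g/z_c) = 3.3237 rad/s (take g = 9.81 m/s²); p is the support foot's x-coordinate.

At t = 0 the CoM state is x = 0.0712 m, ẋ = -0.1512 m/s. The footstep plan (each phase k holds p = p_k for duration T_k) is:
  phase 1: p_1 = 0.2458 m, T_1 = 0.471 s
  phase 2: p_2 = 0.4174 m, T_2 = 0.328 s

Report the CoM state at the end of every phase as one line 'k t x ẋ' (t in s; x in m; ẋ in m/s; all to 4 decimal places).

phase 1: p=0.2458, T=0.471, ωT=1.565463, cosh=2.496940, sinh=2.287949; start (x,ẋ)=(0.071200, -0.151200) → end (x,ẋ)=(-0.294248, -1.705275)
phase 2: p=0.4174, T=0.328, ωT=1.090174, cosh=1.655474, sinh=1.319316; start (x,ẋ)=(-0.294248, -1.705275) → end (x,ẋ)=(-1.437610, -5.943623)

1 0.4710 -0.2942 -1.7053
2 0.7990 -1.4376 -5.9436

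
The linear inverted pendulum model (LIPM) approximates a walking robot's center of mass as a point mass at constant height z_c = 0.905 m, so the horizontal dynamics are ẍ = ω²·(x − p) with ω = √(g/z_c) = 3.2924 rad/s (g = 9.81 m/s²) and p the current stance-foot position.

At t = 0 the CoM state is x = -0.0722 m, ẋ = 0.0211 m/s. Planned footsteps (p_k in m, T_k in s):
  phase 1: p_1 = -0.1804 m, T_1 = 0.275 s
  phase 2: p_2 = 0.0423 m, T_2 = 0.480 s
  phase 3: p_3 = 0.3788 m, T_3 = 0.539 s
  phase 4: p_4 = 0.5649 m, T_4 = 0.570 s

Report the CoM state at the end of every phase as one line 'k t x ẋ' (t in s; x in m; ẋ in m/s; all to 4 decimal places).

phase 1: p=-0.1804, T=0.275, ωT=0.905410, cosh=1.438661, sinh=1.034285; start (x,ẋ)=(-0.072200, 0.021100) → end (x,ẋ)=(-0.018108, 0.398807)
phase 2: p=0.0423, T=0.480, ωT=1.580352, cosh=2.531284, sinh=2.325381; start (x,ẋ)=(-0.018108, 0.398807) → end (x,ẋ)=(0.171061, 0.547001)
phase 3: p=0.3788, T=0.539, ωT=1.774604, cosh=3.033747, sinh=2.864196; start (x,ẋ)=(0.171061, 0.547001) → end (x,ẋ)=(0.224433, -0.299529)
phase 4: p=0.5649, T=0.570, ωT=1.876668, cosh=3.342402, sinh=3.189303; start (x,ẋ)=(0.224433, -0.299529) → end (x,ẋ)=(-0.863227, -4.576207)

1 0.2750 -0.0181 0.3988
2 0.7550 0.1711 0.5470
3 1.2940 0.2244 -0.2995
4 1.8640 -0.8632 -4.5762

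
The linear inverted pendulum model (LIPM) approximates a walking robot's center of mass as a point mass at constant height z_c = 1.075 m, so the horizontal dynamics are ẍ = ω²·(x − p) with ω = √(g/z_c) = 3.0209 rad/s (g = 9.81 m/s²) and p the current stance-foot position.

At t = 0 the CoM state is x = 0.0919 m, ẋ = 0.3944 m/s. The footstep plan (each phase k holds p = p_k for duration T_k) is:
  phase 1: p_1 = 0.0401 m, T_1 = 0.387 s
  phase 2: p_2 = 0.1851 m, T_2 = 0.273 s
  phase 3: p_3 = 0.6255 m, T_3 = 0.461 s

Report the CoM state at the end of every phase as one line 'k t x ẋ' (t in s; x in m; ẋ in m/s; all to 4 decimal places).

phase 1: p=0.0401, T=0.387, ωT=1.169088, cosh=1.764853, sinh=1.454203; start (x,ẋ)=(0.091900, 0.394400) → end (x,ẋ)=(0.321376, 0.923616)
phase 2: p=0.1851, T=0.273, ωT=0.824706, cosh=1.359787, sinh=0.921423; start (x,ẋ)=(0.321376, 0.923616) → end (x,ẋ)=(0.652124, 1.635248)
phase 3: p=0.6255, T=0.461, ωT=1.392635, cosh=2.136931, sinh=1.888511; start (x,ẋ)=(0.652124, 1.635248) → end (x,ẋ)=(1.704666, 3.646301)

1 0.3870 0.3214 0.9236
2 0.6600 0.6521 1.6352
3 1.1210 1.7047 3.6463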